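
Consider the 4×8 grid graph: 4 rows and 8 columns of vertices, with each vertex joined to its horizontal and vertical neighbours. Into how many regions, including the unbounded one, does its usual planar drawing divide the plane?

The grid has V = 4·8 = 32 vertices and E = 4·7 + 8·3 = 52 edges.
F = 2 − V + E = 2 − 32 + 52 = 22.

22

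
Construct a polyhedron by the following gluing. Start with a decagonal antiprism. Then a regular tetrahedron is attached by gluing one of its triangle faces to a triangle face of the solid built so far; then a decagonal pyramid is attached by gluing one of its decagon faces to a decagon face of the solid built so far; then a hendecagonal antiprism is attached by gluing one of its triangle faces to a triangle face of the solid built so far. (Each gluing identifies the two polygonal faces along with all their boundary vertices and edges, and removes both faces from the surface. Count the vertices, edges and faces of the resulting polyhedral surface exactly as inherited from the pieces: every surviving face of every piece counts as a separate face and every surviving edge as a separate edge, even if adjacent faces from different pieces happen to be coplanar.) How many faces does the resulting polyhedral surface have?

A decagonal antiprism: V=20, E=40, F=22.
Attach a regular tetrahedron (V=4, E=6, F=4) along a 3-gon: merge 3 vertices and 3 edges, delete both glued faces → V=21, E=43, F=24.
Attach a decagonal pyramid (V=11, E=20, F=11) along a 10-gon: merge 10 vertices and 10 edges, delete both glued faces → V=22, E=53, F=33.
Attach a hendecagonal antiprism (V=22, E=44, F=24) along a 3-gon: merge 3 vertices and 3 edges, delete both glued faces → V=41, E=94, F=55.
Check: V − E + F = 41 − 94 + 55 = 2.

55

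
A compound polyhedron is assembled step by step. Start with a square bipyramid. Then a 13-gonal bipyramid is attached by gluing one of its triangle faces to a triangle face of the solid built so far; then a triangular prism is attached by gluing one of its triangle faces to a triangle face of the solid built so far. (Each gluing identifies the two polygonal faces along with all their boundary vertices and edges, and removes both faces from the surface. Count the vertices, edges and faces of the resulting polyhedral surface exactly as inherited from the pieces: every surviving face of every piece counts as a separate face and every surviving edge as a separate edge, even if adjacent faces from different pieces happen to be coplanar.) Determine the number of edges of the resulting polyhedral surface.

54

A square bipyramid: V=6, E=12, F=8.
Attach a 13-gonal bipyramid (V=15, E=39, F=26) along a 3-gon: merge 3 vertices and 3 edges, delete both glued faces → V=18, E=48, F=32.
Attach a triangular prism (V=6, E=9, F=5) along a 3-gon: merge 3 vertices and 3 edges, delete both glued faces → V=21, E=54, F=35.
Check: V − E + F = 21 − 54 + 35 = 2.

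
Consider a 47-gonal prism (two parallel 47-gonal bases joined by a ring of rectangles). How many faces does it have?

49

A prism on an n-gon has two n-gon bases and n rectangular sides: V = 2·47 = 94, E = 3·47 = 141, F = 47 + 2 = 49.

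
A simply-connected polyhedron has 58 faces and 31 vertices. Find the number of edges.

87

Here V − E + F = 2.
E = V + F − (2) = 31 + 58 − (2) = 87.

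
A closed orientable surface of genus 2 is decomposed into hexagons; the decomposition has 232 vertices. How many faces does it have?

χ = 2 − 2·2 = -2, and every face is a hexagon so 6F = 2E.
V − E + F = -2 with E = 6F/2 gives 232 − (6/2 − 1)·F = -2, so F = 117 and E = 351.

117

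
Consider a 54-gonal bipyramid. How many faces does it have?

108

A bipyramid over an n-gon has 2n triangular faces and n + 2 vertices: V = 54 + 2 = 56, E = 3·54 = 162, F = 2·54 = 108.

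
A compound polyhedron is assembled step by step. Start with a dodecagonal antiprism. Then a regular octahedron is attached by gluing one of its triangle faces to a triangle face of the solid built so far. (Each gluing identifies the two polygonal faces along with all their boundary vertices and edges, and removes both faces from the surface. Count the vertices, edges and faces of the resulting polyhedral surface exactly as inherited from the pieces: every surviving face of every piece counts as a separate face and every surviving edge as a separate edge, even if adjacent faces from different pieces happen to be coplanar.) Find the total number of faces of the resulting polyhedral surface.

A dodecagonal antiprism: V=24, E=48, F=26.
Attach a regular octahedron (V=6, E=12, F=8) along a 3-gon: merge 3 vertices and 3 edges, delete both glued faces → V=27, E=57, F=32.
Check: V − E + F = 27 − 57 + 32 = 2.

32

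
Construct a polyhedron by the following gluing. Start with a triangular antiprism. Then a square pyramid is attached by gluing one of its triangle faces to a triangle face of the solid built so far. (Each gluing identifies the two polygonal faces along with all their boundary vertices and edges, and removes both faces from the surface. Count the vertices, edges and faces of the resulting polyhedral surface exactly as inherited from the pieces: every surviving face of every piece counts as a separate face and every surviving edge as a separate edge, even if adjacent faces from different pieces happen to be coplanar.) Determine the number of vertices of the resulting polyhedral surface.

A triangular antiprism: V=6, E=12, F=8.
Attach a square pyramid (V=5, E=8, F=5) along a 3-gon: merge 3 vertices and 3 edges, delete both glued faces → V=8, E=17, F=11.
Check: V − E + F = 8 − 17 + 11 = 2.

8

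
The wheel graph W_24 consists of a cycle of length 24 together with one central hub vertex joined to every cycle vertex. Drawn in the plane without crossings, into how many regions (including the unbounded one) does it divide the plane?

W_24 has V = 24 + 1 = 25 vertices and E = 2·24 = 48 edges.
By Euler's formula F = 2 − V + E = 2 − 25 + 48 = 25.

25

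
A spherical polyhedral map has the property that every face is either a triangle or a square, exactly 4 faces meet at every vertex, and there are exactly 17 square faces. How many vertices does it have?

23

Let x be the number of triangles; then F = 17 + x.
Edge–face incidences: 2E = 4·17 + 3·x = 68 + 3x.
Every vertex has degree 4, so 4V = 2E.
Euler: V − E + F = 2 ⇒ (2E)/4 − E + (17 + x) = 2.
Multiply by 8: 2·(2E) − 4·(2E) + 8·(17 + x) = 16, i.e. 136 + 8x − 2·(68 + 3x) = 16.
Collecting terms: 2x = 16, so x = 8.
Then 2E = 68 + 3·8 = 92, so E = 46, V = 2E/4 = 23, F = 17 + 8 = 25.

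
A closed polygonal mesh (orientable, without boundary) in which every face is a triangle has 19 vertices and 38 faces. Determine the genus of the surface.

Every face is a triangle, so 2E = 3·38 = 114, giving E = 57.
χ = V − E + F = 19 − 57 + 38 = 0.
For a closed orientable surface χ = 2 − 2g, so g = (2 − (0))/2 = 1.

1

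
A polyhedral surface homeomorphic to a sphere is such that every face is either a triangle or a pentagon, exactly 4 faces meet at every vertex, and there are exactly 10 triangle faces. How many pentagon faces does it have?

Let x be the number of pentagons; then F = 10 + x.
Edge–face incidences: 2E = 3·10 + 5·x = 30 + 5x.
Every vertex has degree 4, so 4V = 2E.
Euler: V − E + F = 2 ⇒ (2E)/4 − E + (10 + x) = 2.
Multiply by 8: 2·(2E) − 4·(2E) + 8·(10 + x) = 16, i.e. 80 + 8x − 2·(30 + 5x) = 16.
Collecting terms: −2x + 20 = 16, so −2x = −4, so x = 2.
Then 2E = 30 + 5·2 = 40, so E = 20, V = 2E/4 = 10, F = 10 + 2 = 12.

2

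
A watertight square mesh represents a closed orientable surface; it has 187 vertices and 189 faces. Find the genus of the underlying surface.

2

Every face is a square, so 2E = 4·189 = 756, giving E = 378.
χ = V − E + F = 187 − 378 + 189 = -2.
For a closed orientable surface χ = 2 − 2g, so g = (2 − (-2))/2 = 2.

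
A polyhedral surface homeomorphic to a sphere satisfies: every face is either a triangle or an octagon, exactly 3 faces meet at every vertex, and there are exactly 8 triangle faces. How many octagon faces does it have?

6

Let x be the number of octagons; then F = 8 + x.
Edge–face incidences: 2E = 3·8 + 8·x = 24 + 8x.
Every vertex has degree 3, so 3V = 2E.
Euler: V − E + F = 2 ⇒ (2E)/3 − E + (8 + x) = 2.
Multiply by 6: 2·(2E) − 3·(2E) + 6·(8 + x) = 12, i.e. 48 + 6x − (24 + 8x) = 12.
Collecting terms: −2x + 24 = 12, so −2x = −12, so x = 6.
Then 2E = 24 + 8·6 = 72, so E = 36, V = 2E/3 = 24, F = 8 + 6 = 14.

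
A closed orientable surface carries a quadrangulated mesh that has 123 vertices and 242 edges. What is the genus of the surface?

0

Every face is a square and each edge borders two faces, so 4F = 2·242, giving F = 121.
χ = V − E + F = 123 − 242 + 121 = 2.
For a closed orientable surface χ = 2 − 2g, so g = (2 − (2))/2 = 0.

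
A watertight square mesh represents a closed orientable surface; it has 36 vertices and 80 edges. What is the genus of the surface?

Every face is a square and each edge borders two faces, so 4F = 2·80, giving F = 40.
χ = V − E + F = 36 − 80 + 40 = -4.
For a closed orientable surface χ = 2 − 2g, so g = (2 − (-4))/2 = 3.

3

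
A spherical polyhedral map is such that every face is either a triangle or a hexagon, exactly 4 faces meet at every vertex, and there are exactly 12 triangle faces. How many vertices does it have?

12

Let x be the number of hexagons; then F = 12 + x.
Edge–face incidences: 2E = 3·12 + 6·x = 36 + 6x.
Every vertex has degree 4, so 4V = 2E.
Euler: V − E + F = 2 ⇒ (2E)/4 − E + (12 + x) = 2.
Multiply by 8: 2·(2E) − 4·(2E) + 8·(12 + x) = 16, i.e. 96 + 8x − 2·(36 + 6x) = 16.
Collecting terms: −4x + 24 = 16, so −4x = −8, so x = 2.
Then 2E = 36 + 6·2 = 48, so E = 24, V = 2E/4 = 12, F = 12 + 2 = 14.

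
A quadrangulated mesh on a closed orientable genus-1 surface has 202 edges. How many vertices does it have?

χ = 2 − 2·1 = 0, and every face is a square so 4F = 2E.
F = 2E/4 = 101. Then V = 0 + E − F = 0 + 202 − 101 = 101.

101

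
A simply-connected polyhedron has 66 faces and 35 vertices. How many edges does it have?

Here V − E + F = 2.
E = V + F − (2) = 35 + 66 − (2) = 99.

99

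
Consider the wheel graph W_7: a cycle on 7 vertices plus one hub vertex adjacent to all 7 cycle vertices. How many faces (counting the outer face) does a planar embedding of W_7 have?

W_7 has V = 7 + 1 = 8 vertices and E = 2·7 = 14 edges.
By Euler's formula F = 2 − V + E = 2 − 8 + 14 = 8.

8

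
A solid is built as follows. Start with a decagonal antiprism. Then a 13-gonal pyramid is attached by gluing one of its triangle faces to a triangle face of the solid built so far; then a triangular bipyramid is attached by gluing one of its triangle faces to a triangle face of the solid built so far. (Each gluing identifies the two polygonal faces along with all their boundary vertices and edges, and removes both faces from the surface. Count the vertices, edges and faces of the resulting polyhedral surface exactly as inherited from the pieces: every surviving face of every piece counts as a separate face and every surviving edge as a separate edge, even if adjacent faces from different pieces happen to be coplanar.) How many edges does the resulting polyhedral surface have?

A decagonal antiprism: V=20, E=40, F=22.
Attach a 13-gonal pyramid (V=14, E=26, F=14) along a 3-gon: merge 3 vertices and 3 edges, delete both glued faces → V=31, E=63, F=34.
Attach a triangular bipyramid (V=5, E=9, F=6) along a 3-gon: merge 3 vertices and 3 edges, delete both glued faces → V=33, E=69, F=38.
Check: V − E + F = 33 − 69 + 38 = 2.

69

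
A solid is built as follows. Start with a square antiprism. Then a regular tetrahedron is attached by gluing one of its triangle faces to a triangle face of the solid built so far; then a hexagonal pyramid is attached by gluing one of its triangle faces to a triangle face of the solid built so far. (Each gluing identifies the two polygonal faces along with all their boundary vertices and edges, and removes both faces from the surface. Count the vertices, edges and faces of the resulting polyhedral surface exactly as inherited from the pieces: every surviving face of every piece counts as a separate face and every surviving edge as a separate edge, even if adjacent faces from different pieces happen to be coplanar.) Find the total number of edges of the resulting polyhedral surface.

28

A square antiprism: V=8, E=16, F=10.
Attach a regular tetrahedron (V=4, E=6, F=4) along a 3-gon: merge 3 vertices and 3 edges, delete both glued faces → V=9, E=19, F=12.
Attach a hexagonal pyramid (V=7, E=12, F=7) along a 3-gon: merge 3 vertices and 3 edges, delete both glued faces → V=13, E=28, F=17.
Check: V − E + F = 13 − 28 + 17 = 2.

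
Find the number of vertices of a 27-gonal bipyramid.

A bipyramid over an n-gon has 2n triangular faces and n + 2 vertices: V = 27 + 2 = 29, E = 3·27 = 81, F = 2·27 = 54.

29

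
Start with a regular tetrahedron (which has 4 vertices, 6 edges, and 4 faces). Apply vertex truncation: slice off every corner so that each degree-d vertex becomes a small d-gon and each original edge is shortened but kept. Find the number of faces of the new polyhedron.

8

Truncation replaces each original edge-end by a new vertex, so V′ = 2E = 12.
Each original edge survives, and each old vertex of degree d contributes d new edges; summing degrees gives Σd = 2E, so E′ = E + 2E = 3E = 18.
Each original face survives and each original vertex becomes one new face: F′ = F + V = 8.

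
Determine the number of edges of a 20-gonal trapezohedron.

80

The n-trapezohedron (dual of the n-antiprism) has V = 2·20 + 2 = 42, E = 4·20 = 80, F = 2·20 = 40.
Check: V − E + F = 42 − 80 + 40 = 2.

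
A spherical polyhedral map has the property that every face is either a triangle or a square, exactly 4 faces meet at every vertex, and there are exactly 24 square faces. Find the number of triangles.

8

Let x be the number of triangles; then F = 24 + x.
Edge–face incidences: 2E = 4·24 + 3·x = 96 + 3x.
Every vertex has degree 4, so 4V = 2E.
Euler: V − E + F = 2 ⇒ (2E)/4 − E + (24 + x) = 2.
Multiply by 8: 2·(2E) − 4·(2E) + 8·(24 + x) = 16, i.e. 192 + 8x − 2·(96 + 3x) = 16.
Collecting terms: 2x = 16, so x = 8.
Then 2E = 96 + 3·8 = 120, so E = 60, V = 2E/4 = 30, F = 24 + 8 = 32.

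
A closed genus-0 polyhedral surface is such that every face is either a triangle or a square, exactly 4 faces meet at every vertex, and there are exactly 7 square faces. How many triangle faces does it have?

8

Let x be the number of triangles; then F = 7 + x.
Edge–face incidences: 2E = 4·7 + 3·x = 28 + 3x.
Every vertex has degree 4, so 4V = 2E.
Euler: V − E + F = 2 ⇒ (2E)/4 − E + (7 + x) = 2.
Multiply by 8: 2·(2E) − 4·(2E) + 8·(7 + x) = 16, i.e. 56 + 8x − 2·(28 + 3x) = 16.
Collecting terms: 2x = 16, so x = 8.
Then 2E = 28 + 3·8 = 52, so E = 26, V = 2E/4 = 13, F = 7 + 8 = 15.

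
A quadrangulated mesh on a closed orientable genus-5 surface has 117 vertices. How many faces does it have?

125

χ = 2 − 2·5 = -8, and every face is a square so 4F = 2E.
V − E + F = -8 with E = 4F/2 gives 117 − (4/2 − 1)·F = -8, so F = 125 and E = 250.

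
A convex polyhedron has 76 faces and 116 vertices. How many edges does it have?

190

Here V − E + F = 2.
E = V + F − (2) = 116 + 76 − (2) = 190.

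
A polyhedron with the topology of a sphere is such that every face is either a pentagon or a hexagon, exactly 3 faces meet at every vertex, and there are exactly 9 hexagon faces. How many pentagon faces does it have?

12

Let x be the number of pentagons; then F = 9 + x.
Edge–face incidences: 2E = 6·9 + 5·x = 54 + 5x.
Every vertex has degree 3, so 3V = 2E.
Euler: V − E + F = 2 ⇒ (2E)/3 − E + (9 + x) = 2.
Multiply by 6: 2·(2E) − 3·(2E) + 6·(9 + x) = 12, i.e. 54 + 6x − (54 + 5x) = 12.
Collecting terms: x = 12.
Then 2E = 54 + 5·12 = 114, so E = 57, V = 2E/3 = 38, F = 9 + 12 = 21.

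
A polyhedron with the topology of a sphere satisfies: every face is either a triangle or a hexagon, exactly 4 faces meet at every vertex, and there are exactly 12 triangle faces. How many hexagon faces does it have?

2

Let x be the number of hexagons; then F = 12 + x.
Edge–face incidences: 2E = 3·12 + 6·x = 36 + 6x.
Every vertex has degree 4, so 4V = 2E.
Euler: V − E + F = 2 ⇒ (2E)/4 − E + (12 + x) = 2.
Multiply by 8: 2·(2E) − 4·(2E) + 8·(12 + x) = 16, i.e. 96 + 8x − 2·(36 + 6x) = 16.
Collecting terms: −4x + 24 = 16, so −4x = −8, so x = 2.
Then 2E = 36 + 6·2 = 48, so E = 24, V = 2E/4 = 12, F = 12 + 2 = 14.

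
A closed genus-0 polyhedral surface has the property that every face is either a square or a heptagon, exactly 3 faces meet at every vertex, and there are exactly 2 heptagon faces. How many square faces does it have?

7

Let x be the number of squares; then F = 2 + x.
Edge–face incidences: 2E = 7·2 + 4·x = 14 + 4x.
Every vertex has degree 3, so 3V = 2E.
Euler: V − E + F = 2 ⇒ (2E)/3 − E + (2 + x) = 2.
Multiply by 6: 2·(2E) − 3·(2E) + 6·(2 + x) = 12, i.e. 12 + 6x − (14 + 4x) = 12.
Collecting terms: 2x − 2 = 12, so 2x = 14, so x = 7.
Then 2E = 14 + 4·7 = 42, so E = 21, V = 2E/3 = 14, F = 2 + 7 = 9.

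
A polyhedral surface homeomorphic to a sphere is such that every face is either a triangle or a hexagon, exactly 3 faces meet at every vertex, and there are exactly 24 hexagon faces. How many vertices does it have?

52

Let x be the number of triangles; then F = 24 + x.
Edge–face incidences: 2E = 6·24 + 3·x = 144 + 3x.
Every vertex has degree 3, so 3V = 2E.
Euler: V − E + F = 2 ⇒ (2E)/3 − E + (24 + x) = 2.
Multiply by 6: 2·(2E) − 3·(2E) + 6·(24 + x) = 12, i.e. 144 + 6x − (144 + 3x) = 12.
Collecting terms: 3x = 12, so x = 4.
Then 2E = 144 + 3·4 = 156, so E = 78, V = 2E/3 = 52, F = 24 + 4 = 28.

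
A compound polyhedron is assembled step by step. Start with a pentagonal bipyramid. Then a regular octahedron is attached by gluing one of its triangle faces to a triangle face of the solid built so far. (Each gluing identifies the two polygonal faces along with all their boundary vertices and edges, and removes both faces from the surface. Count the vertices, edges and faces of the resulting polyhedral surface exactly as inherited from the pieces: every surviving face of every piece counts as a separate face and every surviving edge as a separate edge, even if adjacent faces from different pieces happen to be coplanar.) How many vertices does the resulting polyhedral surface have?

A pentagonal bipyramid: V=7, E=15, F=10.
Attach a regular octahedron (V=6, E=12, F=8) along a 3-gon: merge 3 vertices and 3 edges, delete both glued faces → V=10, E=24, F=16.
Check: V − E + F = 10 − 24 + 16 = 2.

10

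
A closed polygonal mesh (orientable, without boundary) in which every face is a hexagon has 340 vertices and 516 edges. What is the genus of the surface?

3

Every face is a hexagon and each edge borders two faces, so 6F = 2·516, giving F = 172.
χ = V − E + F = 340 − 516 + 172 = -4.
For a closed orientable surface χ = 2 − 2g, so g = (2 − (-4))/2 = 3.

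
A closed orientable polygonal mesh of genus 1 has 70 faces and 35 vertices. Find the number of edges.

105

For a closed orientable surface of genus 1, χ = 2 − 2·1 = 0.
E = V + F − (0) = 35 + 70 − (0) = 105.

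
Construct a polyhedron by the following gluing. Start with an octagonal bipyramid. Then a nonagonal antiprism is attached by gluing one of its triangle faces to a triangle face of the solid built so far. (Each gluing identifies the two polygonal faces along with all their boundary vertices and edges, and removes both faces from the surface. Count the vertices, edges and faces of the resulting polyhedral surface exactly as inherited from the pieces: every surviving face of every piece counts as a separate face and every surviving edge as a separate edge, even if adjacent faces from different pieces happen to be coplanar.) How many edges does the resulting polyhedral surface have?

57

An octagonal bipyramid: V=10, E=24, F=16.
Attach a nonagonal antiprism (V=18, E=36, F=20) along a 3-gon: merge 3 vertices and 3 edges, delete both glued faces → V=25, E=57, F=34.
Check: V − E + F = 25 − 57 + 34 = 2.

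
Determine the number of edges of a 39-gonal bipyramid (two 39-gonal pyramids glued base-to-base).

117

A bipyramid over an n-gon has 2n triangular faces and n + 2 vertices: V = 39 + 2 = 41, E = 3·39 = 117, F = 2·39 = 78.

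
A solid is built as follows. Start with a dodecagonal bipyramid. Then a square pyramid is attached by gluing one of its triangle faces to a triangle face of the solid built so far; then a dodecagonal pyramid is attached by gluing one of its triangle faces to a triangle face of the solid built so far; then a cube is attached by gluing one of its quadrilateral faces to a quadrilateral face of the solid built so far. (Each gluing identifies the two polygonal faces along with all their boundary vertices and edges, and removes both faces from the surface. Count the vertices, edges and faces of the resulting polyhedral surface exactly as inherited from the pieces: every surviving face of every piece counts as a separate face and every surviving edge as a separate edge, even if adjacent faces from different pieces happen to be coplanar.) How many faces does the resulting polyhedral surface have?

A dodecagonal bipyramid: V=14, E=36, F=24.
Attach a square pyramid (V=5, E=8, F=5) along a 3-gon: merge 3 vertices and 3 edges, delete both glued faces → V=16, E=41, F=27.
Attach a dodecagonal pyramid (V=13, E=24, F=13) along a 3-gon: merge 3 vertices and 3 edges, delete both glued faces → V=26, E=62, F=38.
Attach a cube (V=8, E=12, F=6) along a 4-gon: merge 4 vertices and 4 edges, delete both glued faces → V=30, E=70, F=42.
Check: V − E + F = 30 − 70 + 42 = 2.

42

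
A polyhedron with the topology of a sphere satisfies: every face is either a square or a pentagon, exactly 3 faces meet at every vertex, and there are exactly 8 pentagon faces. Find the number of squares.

2

Let x be the number of squares; then F = 8 + x.
Edge–face incidences: 2E = 5·8 + 4·x = 40 + 4x.
Every vertex has degree 3, so 3V = 2E.
Euler: V − E + F = 2 ⇒ (2E)/3 − E + (8 + x) = 2.
Multiply by 6: 2·(2E) − 3·(2E) + 6·(8 + x) = 12, i.e. 48 + 6x − (40 + 4x) = 12.
Collecting terms: 2x + 8 = 12, so 2x = 4, so x = 2.
Then 2E = 40 + 4·2 = 48, so E = 24, V = 2E/3 = 16, F = 8 + 2 = 10.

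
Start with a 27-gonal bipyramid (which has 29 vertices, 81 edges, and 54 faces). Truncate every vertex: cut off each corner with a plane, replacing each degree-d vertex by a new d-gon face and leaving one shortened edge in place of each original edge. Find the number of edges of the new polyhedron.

243

Truncation replaces each original edge-end by a new vertex, so V′ = 2E = 162.
Each original edge survives, and each old vertex of degree d contributes d new edges; summing degrees gives Σd = 2E, so E′ = E + 2E = 3E = 243.
Each original face survives and each original vertex becomes one new face: F′ = F + V = 83.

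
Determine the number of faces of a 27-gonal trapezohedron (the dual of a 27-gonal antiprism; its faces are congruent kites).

54

The n-trapezohedron (dual of the n-antiprism) has V = 2·27 + 2 = 56, E = 4·27 = 108, F = 2·27 = 54.
Check: V − E + F = 56 − 108 + 54 = 2.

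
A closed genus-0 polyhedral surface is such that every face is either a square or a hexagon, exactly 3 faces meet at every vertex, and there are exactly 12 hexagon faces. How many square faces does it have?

6

Let x be the number of squares; then F = 12 + x.
Edge–face incidences: 2E = 6·12 + 4·x = 72 + 4x.
Every vertex has degree 3, so 3V = 2E.
Euler: V − E + F = 2 ⇒ (2E)/3 − E + (12 + x) = 2.
Multiply by 6: 2·(2E) − 3·(2E) + 6·(12 + x) = 12, i.e. 72 + 6x − (72 + 4x) = 12.
Collecting terms: 2x = 12, so x = 6.
Then 2E = 72 + 4·6 = 96, so E = 48, V = 2E/3 = 32, F = 12 + 6 = 18.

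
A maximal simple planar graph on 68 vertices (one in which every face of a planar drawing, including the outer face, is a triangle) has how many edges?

198

In a plane triangulation 3F = 2E and V − E + F = 2, so E = 3V − 6 = 3·68 − 6 = 198.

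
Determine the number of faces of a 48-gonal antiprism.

98

An antiprism on an n-gon has two n-gon caps and 2n triangles: V = 2·48 = 96, E = 4·48 = 192, F = 2·48 + 2 = 98.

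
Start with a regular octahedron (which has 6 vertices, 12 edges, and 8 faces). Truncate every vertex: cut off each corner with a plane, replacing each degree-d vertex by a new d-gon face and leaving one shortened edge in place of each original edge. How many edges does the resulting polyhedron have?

36

Truncation replaces each original edge-end by a new vertex, so V′ = 2E = 24.
Each original edge survives, and each old vertex of degree d contributes d new edges; summing degrees gives Σd = 2E, so E′ = E + 2E = 3E = 36.
Each original face survives and each original vertex becomes one new face: F′ = F + V = 14.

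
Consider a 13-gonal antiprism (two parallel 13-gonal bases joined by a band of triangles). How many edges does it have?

52

An antiprism on an n-gon has two n-gon caps and 2n triangles: V = 2·13 = 26, E = 4·13 = 52, F = 2·13 + 2 = 28.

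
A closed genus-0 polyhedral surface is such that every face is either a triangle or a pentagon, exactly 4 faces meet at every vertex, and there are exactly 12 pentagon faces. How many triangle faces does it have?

20

Let x be the number of triangles; then F = 12 + x.
Edge–face incidences: 2E = 5·12 + 3·x = 60 + 3x.
Every vertex has degree 4, so 4V = 2E.
Euler: V − E + F = 2 ⇒ (2E)/4 − E + (12 + x) = 2.
Multiply by 8: 2·(2E) − 4·(2E) + 8·(12 + x) = 16, i.e. 96 + 8x − 2·(60 + 3x) = 16.
Collecting terms: 2x − 24 = 16, so 2x = 40, so x = 20.
Then 2E = 60 + 3·20 = 120, so E = 60, V = 2E/4 = 30, F = 12 + 20 = 32.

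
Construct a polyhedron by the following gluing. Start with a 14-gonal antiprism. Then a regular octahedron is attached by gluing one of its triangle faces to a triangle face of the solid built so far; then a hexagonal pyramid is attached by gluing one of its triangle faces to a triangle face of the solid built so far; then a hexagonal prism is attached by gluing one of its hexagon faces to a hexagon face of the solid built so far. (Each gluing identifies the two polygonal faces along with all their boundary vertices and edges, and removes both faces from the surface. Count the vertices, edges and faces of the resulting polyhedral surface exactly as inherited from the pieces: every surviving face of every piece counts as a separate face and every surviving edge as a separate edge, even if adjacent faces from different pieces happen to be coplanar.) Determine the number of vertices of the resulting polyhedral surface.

A 14-gonal antiprism: V=28, E=56, F=30.
Attach a regular octahedron (V=6, E=12, F=8) along a 3-gon: merge 3 vertices and 3 edges, delete both glued faces → V=31, E=65, F=36.
Attach a hexagonal pyramid (V=7, E=12, F=7) along a 3-gon: merge 3 vertices and 3 edges, delete both glued faces → V=35, E=74, F=41.
Attach a hexagonal prism (V=12, E=18, F=8) along a 6-gon: merge 6 vertices and 6 edges, delete both glued faces → V=41, E=86, F=47.
Check: V − E + F = 41 − 86 + 47 = 2.

41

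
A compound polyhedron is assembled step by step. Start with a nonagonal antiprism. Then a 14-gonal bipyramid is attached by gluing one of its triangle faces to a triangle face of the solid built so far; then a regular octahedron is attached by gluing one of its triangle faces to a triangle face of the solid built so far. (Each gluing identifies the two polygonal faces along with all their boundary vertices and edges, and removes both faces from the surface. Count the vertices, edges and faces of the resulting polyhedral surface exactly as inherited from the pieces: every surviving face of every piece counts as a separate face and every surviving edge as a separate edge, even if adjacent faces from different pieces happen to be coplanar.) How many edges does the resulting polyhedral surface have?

84

A nonagonal antiprism: V=18, E=36, F=20.
Attach a 14-gonal bipyramid (V=16, E=42, F=28) along a 3-gon: merge 3 vertices and 3 edges, delete both glued faces → V=31, E=75, F=46.
Attach a regular octahedron (V=6, E=12, F=8) along a 3-gon: merge 3 vertices and 3 edges, delete both glued faces → V=34, E=84, F=52.
Check: V − E + F = 34 − 84 + 52 = 2.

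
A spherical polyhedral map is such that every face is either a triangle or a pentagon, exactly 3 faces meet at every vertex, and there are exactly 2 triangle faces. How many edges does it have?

Let x be the number of pentagons; then F = 2 + x.
Edge–face incidences: 2E = 3·2 + 5·x = 6 + 5x.
Every vertex has degree 3, so 3V = 2E.
Euler: V − E + F = 2 ⇒ (2E)/3 − E + (2 + x) = 2.
Multiply by 6: 2·(2E) − 3·(2E) + 6·(2 + x) = 12, i.e. 12 + 6x − (6 + 5x) = 12.
Collecting terms: x + 6 = 12, so x = 6.
Then 2E = 6 + 5·6 = 36, so E = 18, V = 2E/3 = 12, F = 2 + 6 = 8.

18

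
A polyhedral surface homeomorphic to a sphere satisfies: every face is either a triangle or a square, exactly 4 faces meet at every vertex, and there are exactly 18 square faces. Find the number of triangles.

8

Let x be the number of triangles; then F = 18 + x.
Edge–face incidences: 2E = 4·18 + 3·x = 72 + 3x.
Every vertex has degree 4, so 4V = 2E.
Euler: V − E + F = 2 ⇒ (2E)/4 − E + (18 + x) = 2.
Multiply by 8: 2·(2E) − 4·(2E) + 8·(18 + x) = 16, i.e. 144 + 8x − 2·(72 + 3x) = 16.
Collecting terms: 2x = 16, so x = 8.
Then 2E = 72 + 3·8 = 96, so E = 48, V = 2E/4 = 24, F = 18 + 8 = 26.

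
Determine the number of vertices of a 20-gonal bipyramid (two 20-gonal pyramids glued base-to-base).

A bipyramid over an n-gon has 2n triangular faces and n + 2 vertices: V = 20 + 2 = 22, E = 3·20 = 60, F = 2·20 = 40.
Check: V − E + F = 22 − 60 + 40 = 2.

22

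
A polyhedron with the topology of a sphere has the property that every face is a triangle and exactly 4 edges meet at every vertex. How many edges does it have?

Each face has 3 edges and each edge borders two faces, so 2E = 3F.
Each vertex has degree 4, so 4V = 2E and hence V = 3F/4.
Euler: V − E + F = 2 ⇒ (3F/4) − (3F/2) + F = 2.
Multiply by 8: (6 − 12 + 8)F = 16, i.e. 2F = 16.
So F = 8, E = 3·8/2 = 12, V = 3·8/4 = 6.

12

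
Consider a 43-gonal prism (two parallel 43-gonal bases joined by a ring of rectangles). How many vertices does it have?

86

A prism on an n-gon has two n-gon bases and n rectangular sides: V = 2·43 = 86, E = 3·43 = 129, F = 43 + 2 = 45.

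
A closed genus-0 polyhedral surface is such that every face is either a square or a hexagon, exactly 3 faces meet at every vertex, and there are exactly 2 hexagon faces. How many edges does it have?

18

Let x be the number of squares; then F = 2 + x.
Edge–face incidences: 2E = 6·2 + 4·x = 12 + 4x.
Every vertex has degree 3, so 3V = 2E.
Euler: V − E + F = 2 ⇒ (2E)/3 − E + (2 + x) = 2.
Multiply by 6: 2·(2E) − 3·(2E) + 6·(2 + x) = 12, i.e. 12 + 6x − (12 + 4x) = 12.
Collecting terms: 2x = 12, so x = 6.
Then 2E = 12 + 4·6 = 36, so E = 18, V = 2E/3 = 12, F = 2 + 6 = 8.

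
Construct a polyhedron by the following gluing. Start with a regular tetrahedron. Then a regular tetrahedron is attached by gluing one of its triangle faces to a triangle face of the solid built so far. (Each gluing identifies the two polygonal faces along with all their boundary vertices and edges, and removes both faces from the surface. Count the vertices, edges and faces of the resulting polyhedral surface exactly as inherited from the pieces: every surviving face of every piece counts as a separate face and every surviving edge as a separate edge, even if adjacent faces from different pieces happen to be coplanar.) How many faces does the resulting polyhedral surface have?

6

A regular tetrahedron: V=4, E=6, F=4.
Attach a regular tetrahedron (V=4, E=6, F=4) along a 3-gon: merge 3 vertices and 3 edges, delete both glued faces → V=5, E=9, F=6.
Check: V − E + F = 5 − 9 + 6 = 2.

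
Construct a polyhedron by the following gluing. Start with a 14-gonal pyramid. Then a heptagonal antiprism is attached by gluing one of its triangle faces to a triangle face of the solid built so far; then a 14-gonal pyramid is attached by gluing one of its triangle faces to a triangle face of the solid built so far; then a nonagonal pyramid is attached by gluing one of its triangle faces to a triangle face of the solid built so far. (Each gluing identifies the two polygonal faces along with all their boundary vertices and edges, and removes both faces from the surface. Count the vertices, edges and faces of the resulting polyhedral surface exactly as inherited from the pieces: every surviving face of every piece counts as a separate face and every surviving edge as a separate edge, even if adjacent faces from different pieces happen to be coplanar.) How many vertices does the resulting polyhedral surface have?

A 14-gonal pyramid: V=15, E=28, F=15.
Attach a heptagonal antiprism (V=14, E=28, F=16) along a 3-gon: merge 3 vertices and 3 edges, delete both glued faces → V=26, E=53, F=29.
Attach a 14-gonal pyramid (V=15, E=28, F=15) along a 3-gon: merge 3 vertices and 3 edges, delete both glued faces → V=38, E=78, F=42.
Attach a nonagonal pyramid (V=10, E=18, F=10) along a 3-gon: merge 3 vertices and 3 edges, delete both glued faces → V=45, E=93, F=50.
Check: V − E + F = 45 − 93 + 50 = 2.

45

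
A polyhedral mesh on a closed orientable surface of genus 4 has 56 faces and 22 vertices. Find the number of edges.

For a closed orientable surface of genus 4, χ = 2 − 2·4 = -6.
E = V + F − (-6) = 22 + 56 − (-6) = 84.

84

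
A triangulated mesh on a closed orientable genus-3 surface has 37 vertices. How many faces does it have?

82

χ = 2 − 2·3 = -4, and every face is a triangle so 3F = 2E.
V − E + F = -4 with E = 3F/2 gives 37 − (3/2 − 1)·F = -4, so F = 82 and E = 123.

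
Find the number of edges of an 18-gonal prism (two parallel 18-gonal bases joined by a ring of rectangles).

54

A prism on an n-gon has two n-gon bases and n rectangular sides: V = 2·18 = 36, E = 3·18 = 54, F = 18 + 2 = 20.
Check: V − E + F = 36 − 54 + 20 = 2.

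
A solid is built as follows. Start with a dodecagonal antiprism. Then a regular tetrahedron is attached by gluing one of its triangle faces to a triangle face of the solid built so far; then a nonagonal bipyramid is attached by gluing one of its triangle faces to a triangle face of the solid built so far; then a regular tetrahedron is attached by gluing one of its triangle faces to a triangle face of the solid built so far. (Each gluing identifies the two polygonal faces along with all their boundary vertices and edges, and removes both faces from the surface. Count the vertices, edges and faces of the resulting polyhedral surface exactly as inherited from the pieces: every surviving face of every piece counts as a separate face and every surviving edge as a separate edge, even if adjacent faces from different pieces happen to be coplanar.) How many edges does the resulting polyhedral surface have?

A dodecagonal antiprism: V=24, E=48, F=26.
Attach a regular tetrahedron (V=4, E=6, F=4) along a 3-gon: merge 3 vertices and 3 edges, delete both glued faces → V=25, E=51, F=28.
Attach a nonagonal bipyramid (V=11, E=27, F=18) along a 3-gon: merge 3 vertices and 3 edges, delete both glued faces → V=33, E=75, F=44.
Attach a regular tetrahedron (V=4, E=6, F=4) along a 3-gon: merge 3 vertices and 3 edges, delete both glued faces → V=34, E=78, F=46.
Check: V − E + F = 34 − 78 + 46 = 2.

78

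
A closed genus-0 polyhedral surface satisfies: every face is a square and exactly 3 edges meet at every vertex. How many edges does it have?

12

Each face has 4 edges and each edge borders two faces, so 2E = 4F.
Each vertex has degree 3, so 3V = 2E and hence V = 4F/3.
Euler: V − E + F = 2 ⇒ (4F/3) − (4F/2) + F = 2.
Multiply by 6: (8 − 12 + 6)F = 12, i.e. 2F = 12.
So F = 6, E = 4·6/2 = 12, V = 4·6/3 = 8.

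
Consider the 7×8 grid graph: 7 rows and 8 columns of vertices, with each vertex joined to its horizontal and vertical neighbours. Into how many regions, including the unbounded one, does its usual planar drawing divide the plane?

The grid has V = 7·8 = 56 vertices and E = 7·7 + 8·6 = 97 edges.
F = 2 − V + E = 2 − 56 + 97 = 43.

43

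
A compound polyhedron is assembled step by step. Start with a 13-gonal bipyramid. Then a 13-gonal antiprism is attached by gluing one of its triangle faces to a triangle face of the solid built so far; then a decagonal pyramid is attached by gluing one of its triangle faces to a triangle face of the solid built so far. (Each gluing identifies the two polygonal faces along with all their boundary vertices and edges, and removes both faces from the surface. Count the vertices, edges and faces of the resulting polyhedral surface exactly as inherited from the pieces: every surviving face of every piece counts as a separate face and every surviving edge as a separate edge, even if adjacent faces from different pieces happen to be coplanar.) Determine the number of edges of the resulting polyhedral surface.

A 13-gonal bipyramid: V=15, E=39, F=26.
Attach a 13-gonal antiprism (V=26, E=52, F=28) along a 3-gon: merge 3 vertices and 3 edges, delete both glued faces → V=38, E=88, F=52.
Attach a decagonal pyramid (V=11, E=20, F=11) along a 3-gon: merge 3 vertices and 3 edges, delete both glued faces → V=46, E=105, F=61.
Check: V − E + F = 46 − 105 + 61 = 2.

105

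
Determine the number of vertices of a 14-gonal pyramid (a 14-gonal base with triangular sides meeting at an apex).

A pyramid on an n-gon base has one n-gon and n triangles: V = 14 + 1 = 15, E = 2·14 = 28, F = 14 + 1 = 15.

15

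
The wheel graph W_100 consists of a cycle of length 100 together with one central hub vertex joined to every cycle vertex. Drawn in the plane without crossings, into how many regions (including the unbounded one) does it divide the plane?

W_100 has V = 100 + 1 = 101 vertices and E = 2·100 = 200 edges.
By Euler's formula F = 2 − V + E = 2 − 101 + 200 = 101.

101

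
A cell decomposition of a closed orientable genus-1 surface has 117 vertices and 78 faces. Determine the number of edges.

195

For a closed orientable surface of genus 1, χ = 2 − 2·1 = 0.
E = V + F − (0) = 117 + 78 − (0) = 195.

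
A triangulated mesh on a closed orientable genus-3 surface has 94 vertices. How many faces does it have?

χ = 2 − 2·3 = -4, and every face is a triangle so 3F = 2E.
V − E + F = -4 with E = 3F/2 gives 94 − (3/2 − 1)·F = -4, so F = 196 and E = 294.

196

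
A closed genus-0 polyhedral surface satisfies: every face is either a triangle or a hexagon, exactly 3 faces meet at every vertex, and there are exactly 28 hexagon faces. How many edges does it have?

Let x be the number of triangles; then F = 28 + x.
Edge–face incidences: 2E = 6·28 + 3·x = 168 + 3x.
Every vertex has degree 3, so 3V = 2E.
Euler: V − E + F = 2 ⇒ (2E)/3 − E + (28 + x) = 2.
Multiply by 6: 2·(2E) − 3·(2E) + 6·(28 + x) = 12, i.e. 168 + 6x − (168 + 3x) = 12.
Collecting terms: 3x = 12, so x = 4.
Then 2E = 168 + 3·4 = 180, so E = 90, V = 2E/3 = 60, F = 28 + 4 = 32.

90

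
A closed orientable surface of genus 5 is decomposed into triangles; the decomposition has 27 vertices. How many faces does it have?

χ = 2 − 2·5 = -8, and every face is a triangle so 3F = 2E.
V − E + F = -8 with E = 3F/2 gives 27 − (3/2 − 1)·F = -8, so F = 70 and E = 105.

70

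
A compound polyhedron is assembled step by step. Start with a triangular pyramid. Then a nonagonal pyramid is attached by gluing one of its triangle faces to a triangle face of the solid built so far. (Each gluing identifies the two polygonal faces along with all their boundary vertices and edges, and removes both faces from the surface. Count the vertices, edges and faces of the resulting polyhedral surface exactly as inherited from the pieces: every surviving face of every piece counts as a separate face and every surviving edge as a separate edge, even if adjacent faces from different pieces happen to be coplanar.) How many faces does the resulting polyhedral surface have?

A triangular pyramid: V=4, E=6, F=4.
Attach a nonagonal pyramid (V=10, E=18, F=10) along a 3-gon: merge 3 vertices and 3 edges, delete both glued faces → V=11, E=21, F=12.
Check: V − E + F = 11 − 21 + 12 = 2.

12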